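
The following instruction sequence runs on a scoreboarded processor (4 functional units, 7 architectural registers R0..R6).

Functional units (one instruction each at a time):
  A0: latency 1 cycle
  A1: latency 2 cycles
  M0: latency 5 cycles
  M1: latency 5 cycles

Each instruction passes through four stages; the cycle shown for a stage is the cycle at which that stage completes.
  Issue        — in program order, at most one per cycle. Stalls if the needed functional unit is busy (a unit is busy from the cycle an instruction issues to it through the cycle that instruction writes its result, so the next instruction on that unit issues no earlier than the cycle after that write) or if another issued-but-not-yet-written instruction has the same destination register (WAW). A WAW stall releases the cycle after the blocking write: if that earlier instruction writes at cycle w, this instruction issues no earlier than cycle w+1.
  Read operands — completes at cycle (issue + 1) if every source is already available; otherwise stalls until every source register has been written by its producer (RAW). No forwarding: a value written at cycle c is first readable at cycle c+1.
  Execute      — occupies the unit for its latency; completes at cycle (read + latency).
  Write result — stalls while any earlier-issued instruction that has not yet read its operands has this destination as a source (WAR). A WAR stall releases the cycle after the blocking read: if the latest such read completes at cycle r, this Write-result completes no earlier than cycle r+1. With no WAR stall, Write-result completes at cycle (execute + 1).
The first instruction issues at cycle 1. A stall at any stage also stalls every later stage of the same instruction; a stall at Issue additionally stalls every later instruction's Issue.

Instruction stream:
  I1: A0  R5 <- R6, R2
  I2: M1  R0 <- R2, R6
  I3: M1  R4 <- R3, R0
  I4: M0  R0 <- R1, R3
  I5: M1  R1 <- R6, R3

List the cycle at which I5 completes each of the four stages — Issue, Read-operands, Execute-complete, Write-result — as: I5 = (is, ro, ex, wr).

[1] issue I1 (A0)
[2] I1 read-ops; issue I2 (M1)
[3] I1 finished on A0; I2 read-ops
[4] I1→R5
[8] I2 finished on M1
[9] I2→R0
[10] issue I3 (M1)
[11] I3 read-ops; issue I4 (M0)
[12] I4 read-ops
[16] I3 finished on M1
[17] I3→R4; I4 finished on M0
[18] I4→R0; issue I5 (M1)
[19] I5 read-ops
[24] I5 finished on M1
[25] I5→R1

I5 = (18, 19, 24, 25)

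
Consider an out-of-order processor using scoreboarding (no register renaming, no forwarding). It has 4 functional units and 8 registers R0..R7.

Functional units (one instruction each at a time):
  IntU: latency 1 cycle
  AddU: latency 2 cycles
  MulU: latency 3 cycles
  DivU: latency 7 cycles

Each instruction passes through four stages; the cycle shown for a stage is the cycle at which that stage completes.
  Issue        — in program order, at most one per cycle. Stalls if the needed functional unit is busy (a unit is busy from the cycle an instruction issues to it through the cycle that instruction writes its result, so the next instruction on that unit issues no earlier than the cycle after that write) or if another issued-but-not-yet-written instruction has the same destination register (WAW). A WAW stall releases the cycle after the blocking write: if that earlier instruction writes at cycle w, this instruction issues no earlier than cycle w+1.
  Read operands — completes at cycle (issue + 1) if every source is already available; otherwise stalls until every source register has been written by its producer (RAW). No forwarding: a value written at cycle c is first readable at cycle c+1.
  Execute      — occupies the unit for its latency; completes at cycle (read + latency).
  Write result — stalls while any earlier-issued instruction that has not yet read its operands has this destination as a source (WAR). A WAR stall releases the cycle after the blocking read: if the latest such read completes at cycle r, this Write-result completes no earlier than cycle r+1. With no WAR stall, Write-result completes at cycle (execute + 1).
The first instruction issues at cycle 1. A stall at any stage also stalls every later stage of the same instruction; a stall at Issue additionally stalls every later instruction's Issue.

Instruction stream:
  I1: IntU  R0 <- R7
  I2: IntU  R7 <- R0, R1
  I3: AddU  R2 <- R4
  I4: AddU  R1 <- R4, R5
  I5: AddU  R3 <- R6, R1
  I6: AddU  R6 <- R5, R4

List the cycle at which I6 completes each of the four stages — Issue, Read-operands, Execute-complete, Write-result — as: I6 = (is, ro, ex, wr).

I6 = (21, 22, 24, 25)

[1] I1→IntU
[2] I1 RO
[3] I1 EX
[4] I1 WR R0
[5] I2→IntU
[6] I2 RO; I3→AddU
[7] I2 EX; I3 RO
[8] I2 WR R7
[9] I3 EX
[10] I3 WR R2
[11] I4→AddU
[12] I4 RO
[14] I4 EX
[15] I4 WR R1
[16] I5→AddU
[17] I5 RO
[19] I5 EX
[20] I5 WR R3
[21] I6→AddU
[22] I6 RO
[24] I6 EX
[25] I6 WR R6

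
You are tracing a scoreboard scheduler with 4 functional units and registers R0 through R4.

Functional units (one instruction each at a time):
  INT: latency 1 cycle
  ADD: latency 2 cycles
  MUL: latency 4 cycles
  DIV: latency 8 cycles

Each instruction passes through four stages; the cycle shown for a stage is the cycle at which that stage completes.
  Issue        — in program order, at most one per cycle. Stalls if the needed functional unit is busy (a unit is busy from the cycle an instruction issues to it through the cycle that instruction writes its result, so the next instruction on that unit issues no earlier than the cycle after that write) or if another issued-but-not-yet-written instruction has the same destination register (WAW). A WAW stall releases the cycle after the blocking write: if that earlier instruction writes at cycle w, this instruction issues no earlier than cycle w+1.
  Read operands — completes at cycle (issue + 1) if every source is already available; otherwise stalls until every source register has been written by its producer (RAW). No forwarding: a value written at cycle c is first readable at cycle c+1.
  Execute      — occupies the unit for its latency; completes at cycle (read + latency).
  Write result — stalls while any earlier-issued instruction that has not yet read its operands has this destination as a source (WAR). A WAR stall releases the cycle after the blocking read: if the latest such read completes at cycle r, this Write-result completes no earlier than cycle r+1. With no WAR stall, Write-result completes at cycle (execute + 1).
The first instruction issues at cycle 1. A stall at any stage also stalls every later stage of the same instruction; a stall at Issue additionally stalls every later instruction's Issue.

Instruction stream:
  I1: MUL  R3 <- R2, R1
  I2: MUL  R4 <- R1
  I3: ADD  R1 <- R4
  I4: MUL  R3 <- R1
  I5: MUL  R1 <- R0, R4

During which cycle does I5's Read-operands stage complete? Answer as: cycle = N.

cycle = 26

t=1  I1→MUL
t=2  I1 RO
t=6  I1 EX
t=7  I1 WR R3
t=8  I2→MUL
t=9  I2 RO | I3→ADD
t=13  I2 EX
t=14  I2 WR R4
t=15  I3 RO | I4→MUL
t=17  I3 EX
t=18  I3 WR R1
t=19  I4 RO
t=23  I4 EX
t=24  I4 WR R3
t=25  I5→MUL
t=26  I5 RO
t=30  I5 EX
t=31  I5 WR R1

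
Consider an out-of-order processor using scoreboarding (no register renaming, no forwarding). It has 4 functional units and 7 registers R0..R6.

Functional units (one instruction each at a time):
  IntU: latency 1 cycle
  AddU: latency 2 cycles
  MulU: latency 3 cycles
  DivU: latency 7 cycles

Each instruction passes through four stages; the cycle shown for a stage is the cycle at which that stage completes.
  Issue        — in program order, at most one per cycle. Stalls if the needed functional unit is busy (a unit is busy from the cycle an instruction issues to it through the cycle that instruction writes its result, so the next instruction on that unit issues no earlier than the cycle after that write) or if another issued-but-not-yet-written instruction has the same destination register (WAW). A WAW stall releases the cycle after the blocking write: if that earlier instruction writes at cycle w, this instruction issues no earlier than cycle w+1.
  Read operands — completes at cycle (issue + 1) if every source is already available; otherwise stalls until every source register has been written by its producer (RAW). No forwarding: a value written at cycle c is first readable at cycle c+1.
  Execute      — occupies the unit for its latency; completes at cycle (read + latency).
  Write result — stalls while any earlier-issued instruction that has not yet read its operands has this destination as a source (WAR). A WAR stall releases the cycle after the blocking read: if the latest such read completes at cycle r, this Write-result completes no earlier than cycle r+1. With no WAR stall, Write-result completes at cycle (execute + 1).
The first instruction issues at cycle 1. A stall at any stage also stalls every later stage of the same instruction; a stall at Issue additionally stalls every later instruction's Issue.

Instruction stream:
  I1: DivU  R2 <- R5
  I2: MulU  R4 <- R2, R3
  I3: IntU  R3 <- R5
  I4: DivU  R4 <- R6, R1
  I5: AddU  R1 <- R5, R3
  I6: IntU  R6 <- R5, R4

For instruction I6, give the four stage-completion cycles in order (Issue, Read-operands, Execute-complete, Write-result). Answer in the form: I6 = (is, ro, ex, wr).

t=1  issue I1 (DivU)
t=2  I1 read-ops, issue I2 (MulU)
t=3  issue I3 (IntU)
t=4  I3 read-ops
t=5  I3 finished on IntU
t=9  I1 finished on DivU
t=10  I1→R2
t=11  I2 read-ops
t=12  I3→R3
t=14  I2 finished on MulU
t=15  I2→R4
t=16  issue I4 (DivU)
t=17  I4 read-ops, issue I5 (AddU)
t=18  I5 read-ops, issue I6 (IntU)
t=20  I5 finished on AddU
t=21  I5→R1
t=24  I4 finished on DivU
t=25  I4→R4
t=26  I6 read-ops
t=27  I6 finished on IntU
t=28  I6→R6

I6 = (18, 26, 27, 28)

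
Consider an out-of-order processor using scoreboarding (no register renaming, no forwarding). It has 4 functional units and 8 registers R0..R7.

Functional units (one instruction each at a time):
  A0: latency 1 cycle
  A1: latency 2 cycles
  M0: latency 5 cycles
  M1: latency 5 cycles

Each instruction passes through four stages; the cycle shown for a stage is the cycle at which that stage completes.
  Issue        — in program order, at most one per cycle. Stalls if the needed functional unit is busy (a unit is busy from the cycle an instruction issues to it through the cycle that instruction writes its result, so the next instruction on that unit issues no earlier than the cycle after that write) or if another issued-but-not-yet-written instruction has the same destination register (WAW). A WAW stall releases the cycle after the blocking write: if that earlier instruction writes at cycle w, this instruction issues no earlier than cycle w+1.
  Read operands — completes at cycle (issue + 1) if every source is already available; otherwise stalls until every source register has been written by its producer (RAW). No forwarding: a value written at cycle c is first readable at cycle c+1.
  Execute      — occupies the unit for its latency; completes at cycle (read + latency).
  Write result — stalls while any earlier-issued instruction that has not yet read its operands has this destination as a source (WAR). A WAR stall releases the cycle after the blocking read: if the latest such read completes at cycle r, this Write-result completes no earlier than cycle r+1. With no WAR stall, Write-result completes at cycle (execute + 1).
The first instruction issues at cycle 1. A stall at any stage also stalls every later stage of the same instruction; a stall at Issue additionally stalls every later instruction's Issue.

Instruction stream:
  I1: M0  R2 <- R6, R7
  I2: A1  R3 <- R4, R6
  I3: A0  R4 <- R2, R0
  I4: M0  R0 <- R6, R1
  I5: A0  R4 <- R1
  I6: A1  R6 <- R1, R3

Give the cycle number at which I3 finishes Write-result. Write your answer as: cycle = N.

c1: I1→M0
c2: I1 RO · I2→A1
c3: I2 RO · I3→A0
c5: I2 EX
c6: I2 WR R3
c7: I1 EX
c8: I1 WR R2
c9: I3 RO · I4→M0
c10: I3 EX · I4 RO
c11: I3 WR R4
c12: I5→A0
c13: I5 RO · I6→A1
c14: I5 EX · I6 RO
c15: I4 EX · I5 WR R4
c16: I4 WR R0 · I6 EX
c17: I6 WR R6

cycle = 11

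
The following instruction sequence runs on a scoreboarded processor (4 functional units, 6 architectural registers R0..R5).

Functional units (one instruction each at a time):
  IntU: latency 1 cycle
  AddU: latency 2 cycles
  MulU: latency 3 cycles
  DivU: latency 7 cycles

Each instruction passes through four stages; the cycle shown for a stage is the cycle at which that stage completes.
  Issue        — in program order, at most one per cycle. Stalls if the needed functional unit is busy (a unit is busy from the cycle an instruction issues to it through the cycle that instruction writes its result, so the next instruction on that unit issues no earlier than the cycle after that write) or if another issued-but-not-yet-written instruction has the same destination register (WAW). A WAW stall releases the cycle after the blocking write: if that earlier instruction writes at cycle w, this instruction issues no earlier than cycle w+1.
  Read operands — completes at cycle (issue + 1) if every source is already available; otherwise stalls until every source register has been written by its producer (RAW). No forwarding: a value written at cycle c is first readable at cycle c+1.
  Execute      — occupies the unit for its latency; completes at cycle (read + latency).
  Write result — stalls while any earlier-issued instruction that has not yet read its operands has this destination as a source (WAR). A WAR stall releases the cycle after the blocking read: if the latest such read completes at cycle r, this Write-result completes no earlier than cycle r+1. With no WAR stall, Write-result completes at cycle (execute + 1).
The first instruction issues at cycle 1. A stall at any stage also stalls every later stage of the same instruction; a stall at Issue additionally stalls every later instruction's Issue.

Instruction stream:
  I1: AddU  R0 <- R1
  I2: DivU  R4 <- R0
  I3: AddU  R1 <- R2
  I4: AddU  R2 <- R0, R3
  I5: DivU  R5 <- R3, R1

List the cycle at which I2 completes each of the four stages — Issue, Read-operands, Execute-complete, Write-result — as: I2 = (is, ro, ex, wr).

I1  is:1  ro:2  ex:4  wr:5
I2  is:2  ro:6  ex:13  wr:14  — RAW R0: wait I1 write@5
I3  is:6  ro:7  ex:9  wr:10  — struct: AddU busy until I1 writes@5
I4  is:11  ro:12  ex:14  wr:15  — struct: AddU busy until I3 writes@10
I5  is:15  ro:16  ex:23  wr:24  — struct: DivU busy until I2 writes@14

I2 = (2, 6, 13, 14)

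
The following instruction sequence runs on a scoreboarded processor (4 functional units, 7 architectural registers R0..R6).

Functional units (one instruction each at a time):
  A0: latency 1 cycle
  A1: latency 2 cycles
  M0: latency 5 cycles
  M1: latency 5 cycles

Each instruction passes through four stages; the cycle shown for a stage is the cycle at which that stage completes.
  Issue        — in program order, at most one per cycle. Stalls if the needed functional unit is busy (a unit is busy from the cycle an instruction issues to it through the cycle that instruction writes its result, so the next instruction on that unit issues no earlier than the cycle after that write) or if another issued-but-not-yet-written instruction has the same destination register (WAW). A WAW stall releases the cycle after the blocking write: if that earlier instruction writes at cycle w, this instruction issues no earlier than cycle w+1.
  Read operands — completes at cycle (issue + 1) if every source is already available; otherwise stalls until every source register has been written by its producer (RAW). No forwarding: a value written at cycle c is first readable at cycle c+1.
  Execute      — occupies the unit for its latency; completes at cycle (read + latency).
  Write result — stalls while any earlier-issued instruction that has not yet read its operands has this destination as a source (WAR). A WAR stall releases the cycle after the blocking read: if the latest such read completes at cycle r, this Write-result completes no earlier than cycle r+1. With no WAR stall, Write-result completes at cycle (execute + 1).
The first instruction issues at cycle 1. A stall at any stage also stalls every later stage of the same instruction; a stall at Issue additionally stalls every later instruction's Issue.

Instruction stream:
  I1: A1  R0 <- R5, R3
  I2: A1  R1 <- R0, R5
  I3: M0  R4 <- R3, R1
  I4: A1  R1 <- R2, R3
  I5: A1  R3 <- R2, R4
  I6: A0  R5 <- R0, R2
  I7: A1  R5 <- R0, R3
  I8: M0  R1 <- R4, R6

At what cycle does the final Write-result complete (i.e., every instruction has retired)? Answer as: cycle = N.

I1: IS=1 RO=2 EX=4 WR=5
I2: IS=6 RO=7 EX=9 WR=10  [struct: A1 busy until I1 writes@5]
I3: IS=7 RO=11 EX=16 WR=17  [RAW R1: wait I2 write@10]
I4: IS=11 RO=12 EX=14 WR=15  [struct: A1 busy until I2 writes@10]
I5: IS=16 RO=18 EX=20 WR=21  [struct: A1 busy until I4 writes@15; RAW R4: wait I3 write@17]
I6: IS=17 RO=18 EX=19 WR=20
I7: IS=22 RO=23 EX=25 WR=26  [struct: A1 busy until I5 writes@21]
I8: IS=23 RO=24 EX=29 WR=30

cycle = 30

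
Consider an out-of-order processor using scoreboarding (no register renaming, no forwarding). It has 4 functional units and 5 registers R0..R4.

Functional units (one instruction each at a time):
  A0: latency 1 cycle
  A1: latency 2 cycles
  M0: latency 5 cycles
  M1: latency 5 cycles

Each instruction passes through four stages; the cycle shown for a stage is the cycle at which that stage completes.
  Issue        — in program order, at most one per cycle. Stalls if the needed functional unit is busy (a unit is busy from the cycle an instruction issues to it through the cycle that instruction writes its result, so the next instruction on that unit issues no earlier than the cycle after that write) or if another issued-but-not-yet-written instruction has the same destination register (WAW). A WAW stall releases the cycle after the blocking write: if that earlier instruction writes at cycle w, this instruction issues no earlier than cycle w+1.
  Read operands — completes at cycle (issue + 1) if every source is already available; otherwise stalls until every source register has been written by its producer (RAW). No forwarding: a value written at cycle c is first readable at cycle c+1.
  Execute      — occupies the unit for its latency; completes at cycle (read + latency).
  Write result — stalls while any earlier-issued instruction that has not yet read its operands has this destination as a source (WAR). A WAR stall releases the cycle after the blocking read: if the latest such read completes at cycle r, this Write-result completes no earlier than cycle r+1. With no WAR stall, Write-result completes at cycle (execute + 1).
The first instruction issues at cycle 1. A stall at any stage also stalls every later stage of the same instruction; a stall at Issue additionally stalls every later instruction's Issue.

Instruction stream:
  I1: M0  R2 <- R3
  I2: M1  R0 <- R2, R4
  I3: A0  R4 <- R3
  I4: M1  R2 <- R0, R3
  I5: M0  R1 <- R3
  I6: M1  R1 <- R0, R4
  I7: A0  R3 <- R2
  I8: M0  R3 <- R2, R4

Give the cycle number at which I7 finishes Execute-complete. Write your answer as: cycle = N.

  I1 | 1 | 2 | 7 | 8
  I2 | 2 | 9 | 14 | 15   RAW R2: wait I1 write@8
  I3 | 3 | 4 | 5 | 10   WAR R4: wait I2 read@9
  I4 | 16 | 17 | 22 | 23   struct: M1 busy until I2 writes@15
  I5 | 17 | 18 | 23 | 24
  I6 | 25 | 26 | 31 | 32   WAW R1: wait I5 write@24
  I7 | 26 | 27 | 28 | 29
  I8 | 30 | 31 | 36 | 37   WAW R3: wait I7 write@29

cycle = 28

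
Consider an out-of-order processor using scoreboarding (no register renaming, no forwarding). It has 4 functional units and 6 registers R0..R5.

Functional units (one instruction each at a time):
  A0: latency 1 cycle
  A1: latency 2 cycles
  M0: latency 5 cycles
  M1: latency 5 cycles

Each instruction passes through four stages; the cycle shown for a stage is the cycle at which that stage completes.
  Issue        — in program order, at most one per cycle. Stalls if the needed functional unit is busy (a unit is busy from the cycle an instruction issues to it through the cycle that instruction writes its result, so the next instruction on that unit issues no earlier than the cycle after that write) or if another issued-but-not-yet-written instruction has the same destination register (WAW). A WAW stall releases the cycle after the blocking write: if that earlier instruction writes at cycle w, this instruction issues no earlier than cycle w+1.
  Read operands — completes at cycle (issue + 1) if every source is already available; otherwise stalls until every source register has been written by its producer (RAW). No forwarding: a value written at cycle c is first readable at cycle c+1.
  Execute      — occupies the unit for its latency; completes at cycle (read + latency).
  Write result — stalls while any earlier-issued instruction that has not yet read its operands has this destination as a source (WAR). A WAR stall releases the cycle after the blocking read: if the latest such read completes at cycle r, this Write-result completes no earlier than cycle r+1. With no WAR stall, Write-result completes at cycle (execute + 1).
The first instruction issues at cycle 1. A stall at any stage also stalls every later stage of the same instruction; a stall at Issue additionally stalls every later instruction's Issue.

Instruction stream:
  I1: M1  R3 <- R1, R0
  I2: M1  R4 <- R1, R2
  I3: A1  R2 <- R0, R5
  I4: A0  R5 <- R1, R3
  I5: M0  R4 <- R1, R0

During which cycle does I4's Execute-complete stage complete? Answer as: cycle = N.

[1] issue I1 (M1)
[2] I1 read-ops
[7] I1 finished on M1
[8] I1→R3
[9] issue I2 (M1)
[10] I2 read-ops; issue I3 (A1)
[11] I3 read-ops; issue I4 (A0)
[12] I4 read-ops
[13] I3 finished on A1; I4 finished on A0
[14] I3→R2; I4→R5
[15] I2 finished on M1
[16] I2→R4
[17] issue I5 (M0)
[18] I5 read-ops
[23] I5 finished on M0
[24] I5→R4

cycle = 13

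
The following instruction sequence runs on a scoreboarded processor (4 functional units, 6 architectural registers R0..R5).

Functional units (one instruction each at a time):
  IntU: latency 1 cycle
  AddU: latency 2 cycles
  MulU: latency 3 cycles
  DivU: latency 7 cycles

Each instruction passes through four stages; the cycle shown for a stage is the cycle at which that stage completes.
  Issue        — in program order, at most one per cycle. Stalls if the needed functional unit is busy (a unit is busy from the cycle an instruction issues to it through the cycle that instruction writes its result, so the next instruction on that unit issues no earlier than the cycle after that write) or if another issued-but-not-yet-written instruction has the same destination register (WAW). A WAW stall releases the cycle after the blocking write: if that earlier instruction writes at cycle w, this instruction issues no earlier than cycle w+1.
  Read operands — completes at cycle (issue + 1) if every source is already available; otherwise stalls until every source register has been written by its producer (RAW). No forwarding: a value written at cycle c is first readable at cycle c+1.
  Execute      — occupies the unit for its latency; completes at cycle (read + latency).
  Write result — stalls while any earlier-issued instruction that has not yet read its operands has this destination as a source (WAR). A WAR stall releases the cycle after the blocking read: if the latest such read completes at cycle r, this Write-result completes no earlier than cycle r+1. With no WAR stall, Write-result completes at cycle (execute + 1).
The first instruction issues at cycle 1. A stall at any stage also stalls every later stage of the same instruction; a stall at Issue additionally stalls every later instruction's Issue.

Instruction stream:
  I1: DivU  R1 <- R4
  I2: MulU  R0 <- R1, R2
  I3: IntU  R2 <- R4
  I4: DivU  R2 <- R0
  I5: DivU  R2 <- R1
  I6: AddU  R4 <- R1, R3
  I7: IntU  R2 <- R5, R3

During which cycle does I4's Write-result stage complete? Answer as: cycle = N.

1) issue 1, read 2, done 9, write 10
2) issue 2, read 11, done 14, write 15  <RAW R1: wait I1 write@10>
3) issue 3, read 4, done 5, write 12  <WAR R2: wait I2 read@11>
4) issue 13, read 16, done 23, write 24  <WAW R2: wait I3 write@12 / RAW R0: wait I2 write@15>
5) issue 25, read 26, done 33, write 34  <struct: DivU busy until I4 writes@24>
6) issue 26, read 27, done 29, write 30
7) issue 35, read 36, done 37, write 38  <WAW R2: wait I5 write@34>

cycle = 24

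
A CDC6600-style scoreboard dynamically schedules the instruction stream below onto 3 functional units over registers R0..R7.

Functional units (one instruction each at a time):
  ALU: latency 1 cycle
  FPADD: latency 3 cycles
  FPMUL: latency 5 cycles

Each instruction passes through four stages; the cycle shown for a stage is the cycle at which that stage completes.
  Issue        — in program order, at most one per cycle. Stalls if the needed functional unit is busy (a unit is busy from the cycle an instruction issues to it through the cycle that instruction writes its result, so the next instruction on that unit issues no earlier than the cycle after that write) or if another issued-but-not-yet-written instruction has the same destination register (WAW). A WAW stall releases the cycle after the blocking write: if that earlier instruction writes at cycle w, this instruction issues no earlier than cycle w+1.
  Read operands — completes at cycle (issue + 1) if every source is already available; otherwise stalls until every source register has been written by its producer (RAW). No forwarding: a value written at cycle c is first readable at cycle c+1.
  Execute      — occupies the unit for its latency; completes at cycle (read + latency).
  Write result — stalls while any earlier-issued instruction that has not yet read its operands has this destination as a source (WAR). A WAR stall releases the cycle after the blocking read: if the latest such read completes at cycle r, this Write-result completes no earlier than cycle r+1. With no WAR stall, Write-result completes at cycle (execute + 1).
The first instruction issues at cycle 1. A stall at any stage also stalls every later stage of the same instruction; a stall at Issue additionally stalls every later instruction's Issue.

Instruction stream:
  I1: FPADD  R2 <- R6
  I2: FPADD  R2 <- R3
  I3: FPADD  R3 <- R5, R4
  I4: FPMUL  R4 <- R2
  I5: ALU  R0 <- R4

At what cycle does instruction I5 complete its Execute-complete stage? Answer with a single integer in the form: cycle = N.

cycle = 23

I1 -> (1, 2, 5, 6)
I2 -> (7, 8, 11, 12)  // struct: FPADD busy until I1 writes@6
I3 -> (13, 14, 17, 18)  // struct: FPADD busy until I2 writes@12
I4 -> (14, 15, 20, 21)
I5 -> (15, 22, 23, 24)  // RAW R4: wait I4 write@21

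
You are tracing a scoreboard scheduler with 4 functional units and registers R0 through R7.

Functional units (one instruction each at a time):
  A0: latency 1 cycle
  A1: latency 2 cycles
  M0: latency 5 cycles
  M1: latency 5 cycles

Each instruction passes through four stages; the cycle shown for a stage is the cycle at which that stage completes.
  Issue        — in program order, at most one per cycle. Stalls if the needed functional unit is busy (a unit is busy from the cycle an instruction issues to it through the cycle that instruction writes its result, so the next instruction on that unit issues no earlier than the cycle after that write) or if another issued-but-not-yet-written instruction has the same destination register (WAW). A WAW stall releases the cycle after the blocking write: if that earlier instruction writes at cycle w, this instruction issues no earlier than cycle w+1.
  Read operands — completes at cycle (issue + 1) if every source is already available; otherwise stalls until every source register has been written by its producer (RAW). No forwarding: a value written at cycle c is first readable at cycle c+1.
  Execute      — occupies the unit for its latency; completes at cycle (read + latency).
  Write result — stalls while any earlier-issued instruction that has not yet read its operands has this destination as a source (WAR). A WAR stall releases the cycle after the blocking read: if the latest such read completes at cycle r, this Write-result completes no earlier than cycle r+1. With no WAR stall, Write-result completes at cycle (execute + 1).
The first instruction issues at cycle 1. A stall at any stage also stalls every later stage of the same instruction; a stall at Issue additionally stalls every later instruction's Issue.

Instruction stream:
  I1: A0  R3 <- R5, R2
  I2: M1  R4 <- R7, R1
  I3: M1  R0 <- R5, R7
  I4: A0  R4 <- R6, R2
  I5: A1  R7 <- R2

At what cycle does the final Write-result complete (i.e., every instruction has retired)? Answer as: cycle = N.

c1: I1 dispatched to A0
c2: I1 operands ready, I2 dispatched to M1
c3: I1 complete, I2 operands ready
c4: R3←I1
c8: I2 complete
c9: R4←I2
c10: I3 dispatched to M1
c11: I3 operands ready, I4 dispatched to A0
c12: I4 operands ready, I5 dispatched to A1
c13: I4 complete, I5 operands ready
c14: R4←I4
c15: I5 complete
c16: I3 complete, R7←I5
c17: R0←I3

cycle = 17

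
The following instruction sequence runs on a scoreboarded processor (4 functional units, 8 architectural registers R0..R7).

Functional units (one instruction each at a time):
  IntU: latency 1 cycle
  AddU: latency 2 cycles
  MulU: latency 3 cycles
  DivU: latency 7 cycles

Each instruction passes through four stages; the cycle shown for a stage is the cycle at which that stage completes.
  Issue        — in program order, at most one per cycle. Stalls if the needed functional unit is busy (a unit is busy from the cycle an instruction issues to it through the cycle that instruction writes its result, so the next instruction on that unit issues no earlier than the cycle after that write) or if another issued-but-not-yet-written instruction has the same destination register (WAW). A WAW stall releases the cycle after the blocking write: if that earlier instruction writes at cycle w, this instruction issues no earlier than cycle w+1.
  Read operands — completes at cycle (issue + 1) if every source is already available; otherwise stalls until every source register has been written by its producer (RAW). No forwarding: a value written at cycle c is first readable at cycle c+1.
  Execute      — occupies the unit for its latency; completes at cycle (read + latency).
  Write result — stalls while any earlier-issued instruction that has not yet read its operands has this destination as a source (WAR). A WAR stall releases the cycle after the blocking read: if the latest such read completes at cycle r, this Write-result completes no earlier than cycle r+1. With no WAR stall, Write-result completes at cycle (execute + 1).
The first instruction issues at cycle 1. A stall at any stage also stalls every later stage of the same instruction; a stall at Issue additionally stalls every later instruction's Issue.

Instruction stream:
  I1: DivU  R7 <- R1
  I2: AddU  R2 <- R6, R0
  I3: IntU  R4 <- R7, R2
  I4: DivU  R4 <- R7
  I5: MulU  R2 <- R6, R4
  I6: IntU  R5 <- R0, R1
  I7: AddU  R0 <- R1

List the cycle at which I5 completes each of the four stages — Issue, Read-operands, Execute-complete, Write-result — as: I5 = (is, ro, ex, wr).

cycle 1: issue I1 (DivU)
cycle 2: I1 read-ops | issue I2 (AddU)
cycle 3: I2 read-ops | issue I3 (IntU)
cycle 5: I2 finished on AddU
cycle 6: I2→R2
cycle 9: I1 finished on DivU
cycle 10: I1→R7
cycle 11: I3 read-ops
cycle 12: I3 finished on IntU
cycle 13: I3→R4
cycle 14: issue I4 (DivU)
cycle 15: I4 read-ops | issue I5 (MulU)
cycle 16: issue I6 (IntU)
cycle 17: I6 read-ops | issue I7 (AddU)
cycle 18: I6 finished on IntU | I7 read-ops
cycle 19: I6→R5
cycle 20: I7 finished on AddU
cycle 21: I7→R0
cycle 22: I4 finished on DivU
cycle 23: I4→R4
cycle 24: I5 read-ops
cycle 27: I5 finished on MulU
cycle 28: I5→R2

I5 = (15, 24, 27, 28)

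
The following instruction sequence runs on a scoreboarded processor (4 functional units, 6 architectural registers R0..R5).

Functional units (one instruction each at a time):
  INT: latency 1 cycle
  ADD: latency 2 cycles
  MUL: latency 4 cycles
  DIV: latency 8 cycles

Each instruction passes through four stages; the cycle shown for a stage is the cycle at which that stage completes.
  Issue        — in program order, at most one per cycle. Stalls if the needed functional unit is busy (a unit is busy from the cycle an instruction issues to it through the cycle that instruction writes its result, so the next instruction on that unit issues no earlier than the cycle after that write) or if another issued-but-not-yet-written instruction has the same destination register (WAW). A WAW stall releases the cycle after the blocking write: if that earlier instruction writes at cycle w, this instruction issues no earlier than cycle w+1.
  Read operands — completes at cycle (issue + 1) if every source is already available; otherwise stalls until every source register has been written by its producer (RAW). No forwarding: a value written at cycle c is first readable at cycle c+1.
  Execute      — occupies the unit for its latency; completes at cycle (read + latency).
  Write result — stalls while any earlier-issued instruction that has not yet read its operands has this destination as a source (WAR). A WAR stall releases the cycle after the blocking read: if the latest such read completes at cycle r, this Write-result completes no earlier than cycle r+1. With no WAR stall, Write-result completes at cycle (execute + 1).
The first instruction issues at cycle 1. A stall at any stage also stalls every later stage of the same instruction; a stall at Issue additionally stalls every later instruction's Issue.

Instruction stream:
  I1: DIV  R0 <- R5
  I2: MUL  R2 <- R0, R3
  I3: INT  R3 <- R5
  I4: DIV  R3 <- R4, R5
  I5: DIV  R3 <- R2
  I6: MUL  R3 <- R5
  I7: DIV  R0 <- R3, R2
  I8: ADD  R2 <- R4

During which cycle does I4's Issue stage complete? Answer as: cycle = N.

[I1] 1/2/10/11
[I2] 2/12/16/17  (RAW R0: wait I1 write@11)
[I3] 3/4/5/13  (WAR R3: wait I2 read@12)
[I4] 14/15/23/24  (WAW R3: wait I3 write@13)
[I5] 25/26/34/35  (struct: DIV busy until I4 writes@24)
[I6] 36/37/41/42  (WAW R3: wait I5 write@35)
[I7] 37/43/51/52  (RAW R3: wait I6 write@42)
[I8] 38/39/41/44  (WAR R2: wait I7 read@43)

cycle = 14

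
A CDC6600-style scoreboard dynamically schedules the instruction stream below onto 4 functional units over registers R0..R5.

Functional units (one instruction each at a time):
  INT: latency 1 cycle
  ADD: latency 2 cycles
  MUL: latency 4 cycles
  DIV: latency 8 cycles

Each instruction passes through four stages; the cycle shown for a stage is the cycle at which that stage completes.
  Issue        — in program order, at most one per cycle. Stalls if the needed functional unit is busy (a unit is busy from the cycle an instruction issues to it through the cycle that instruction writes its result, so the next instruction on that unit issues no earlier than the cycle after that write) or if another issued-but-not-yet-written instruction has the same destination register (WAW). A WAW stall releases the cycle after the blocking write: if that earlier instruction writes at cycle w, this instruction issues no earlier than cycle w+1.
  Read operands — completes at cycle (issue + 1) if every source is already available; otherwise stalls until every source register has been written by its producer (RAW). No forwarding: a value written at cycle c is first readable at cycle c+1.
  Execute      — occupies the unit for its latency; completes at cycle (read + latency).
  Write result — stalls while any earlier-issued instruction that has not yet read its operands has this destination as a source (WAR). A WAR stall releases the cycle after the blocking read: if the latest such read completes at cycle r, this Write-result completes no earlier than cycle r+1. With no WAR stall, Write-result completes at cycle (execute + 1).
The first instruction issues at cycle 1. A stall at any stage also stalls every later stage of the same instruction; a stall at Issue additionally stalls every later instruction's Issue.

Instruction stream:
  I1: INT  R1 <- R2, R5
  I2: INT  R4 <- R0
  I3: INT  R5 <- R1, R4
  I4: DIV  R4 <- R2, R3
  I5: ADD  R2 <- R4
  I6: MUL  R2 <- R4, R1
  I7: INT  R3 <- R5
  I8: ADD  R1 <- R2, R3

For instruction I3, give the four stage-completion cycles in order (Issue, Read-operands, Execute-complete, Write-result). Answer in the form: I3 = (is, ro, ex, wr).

I3 = (9, 10, 11, 12)

I1  is:1  ro:2  ex:3  wr:4
I2  is:5  ro:6  ex:7  wr:8  — struct: INT busy until I1 writes@4
I3  is:9  ro:10  ex:11  wr:12  — struct: INT busy until I2 writes@8
I4  is:10  ro:11  ex:19  wr:20
I5  is:11  ro:21  ex:23  wr:24  — RAW R4: wait I4 write@20
I6  is:25  ro:26  ex:30  wr:31  — WAW R2: wait I5 write@24
I7  is:26  ro:27  ex:28  wr:29
I8  is:27  ro:32  ex:34  wr:35  — RAW R2: wait I6 write@31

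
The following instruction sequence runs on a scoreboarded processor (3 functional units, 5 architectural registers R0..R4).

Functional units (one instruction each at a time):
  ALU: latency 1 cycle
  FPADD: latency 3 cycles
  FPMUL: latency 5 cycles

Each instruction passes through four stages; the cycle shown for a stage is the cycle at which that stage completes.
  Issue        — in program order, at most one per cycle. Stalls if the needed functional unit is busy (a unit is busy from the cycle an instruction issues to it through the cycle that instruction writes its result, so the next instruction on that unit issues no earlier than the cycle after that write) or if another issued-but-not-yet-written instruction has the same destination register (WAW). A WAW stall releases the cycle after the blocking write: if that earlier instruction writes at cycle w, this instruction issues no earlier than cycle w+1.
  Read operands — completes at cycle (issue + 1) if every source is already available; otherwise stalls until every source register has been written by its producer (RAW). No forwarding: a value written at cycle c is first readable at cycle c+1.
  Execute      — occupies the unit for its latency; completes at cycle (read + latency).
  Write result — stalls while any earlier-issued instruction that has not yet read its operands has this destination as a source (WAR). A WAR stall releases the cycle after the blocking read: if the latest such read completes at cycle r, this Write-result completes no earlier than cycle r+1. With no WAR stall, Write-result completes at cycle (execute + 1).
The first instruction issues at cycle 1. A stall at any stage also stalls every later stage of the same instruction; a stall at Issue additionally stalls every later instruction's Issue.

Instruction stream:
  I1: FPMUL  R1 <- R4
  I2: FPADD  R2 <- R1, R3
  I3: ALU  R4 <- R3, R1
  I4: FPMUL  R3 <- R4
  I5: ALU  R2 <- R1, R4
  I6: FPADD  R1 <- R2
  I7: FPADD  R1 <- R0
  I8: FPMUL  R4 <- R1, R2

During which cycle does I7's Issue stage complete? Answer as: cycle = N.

[I1] 1/2/7/8
[I2] 2/9/12/13  (RAW R1: wait I1 write@8)
[I3] 3/9/10/11  (RAW R1: wait I1 write@8)
[I4] 9/12/17/18  (struct: FPMUL busy until I1 writes@8; RAW R4: wait I3 write@11)
[I5] 14/15/16/17  (WAW R2: wait I2 write@13)
[I6] 15/18/21/22  (RAW R2: wait I5 write@17)
[I7] 23/24/27/28  (struct: FPADD busy until I6 writes@22)
[I8] 24/29/34/35  (RAW R1: wait I7 write@28)

cycle = 23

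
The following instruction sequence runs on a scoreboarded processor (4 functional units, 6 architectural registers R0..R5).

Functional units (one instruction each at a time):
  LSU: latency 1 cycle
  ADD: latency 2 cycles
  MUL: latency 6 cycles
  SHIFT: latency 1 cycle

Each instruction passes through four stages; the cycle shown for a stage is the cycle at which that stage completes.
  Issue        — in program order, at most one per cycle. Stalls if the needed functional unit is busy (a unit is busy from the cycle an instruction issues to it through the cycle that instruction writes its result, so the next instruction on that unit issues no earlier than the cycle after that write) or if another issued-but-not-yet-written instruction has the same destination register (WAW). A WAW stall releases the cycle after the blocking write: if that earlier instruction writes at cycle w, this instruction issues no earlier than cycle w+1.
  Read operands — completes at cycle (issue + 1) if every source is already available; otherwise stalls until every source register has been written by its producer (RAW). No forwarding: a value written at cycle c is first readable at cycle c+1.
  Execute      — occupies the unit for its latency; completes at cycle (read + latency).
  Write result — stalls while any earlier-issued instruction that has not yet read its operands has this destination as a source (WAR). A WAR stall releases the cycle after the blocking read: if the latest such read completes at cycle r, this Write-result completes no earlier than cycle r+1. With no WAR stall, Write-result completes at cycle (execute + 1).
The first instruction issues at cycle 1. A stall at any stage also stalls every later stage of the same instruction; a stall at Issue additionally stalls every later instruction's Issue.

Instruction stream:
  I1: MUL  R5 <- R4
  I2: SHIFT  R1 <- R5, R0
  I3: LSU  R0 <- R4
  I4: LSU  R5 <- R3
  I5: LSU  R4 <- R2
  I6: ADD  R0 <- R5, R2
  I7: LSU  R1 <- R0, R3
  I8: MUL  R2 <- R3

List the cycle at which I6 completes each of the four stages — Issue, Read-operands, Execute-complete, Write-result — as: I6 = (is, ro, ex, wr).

I6 = (17, 18, 20, 21)

t=1  I1 dispatched to MUL
t=2  I1 operands ready; I2 dispatched to SHIFT
t=3  I3 dispatched to LSU
t=4  I3 operands ready
t=5  I3 complete
t=8  I1 complete
t=9  R5←I1
t=10  I2 operands ready
t=11  I2 complete; R0←I3
t=12  R1←I2; I4 dispatched to LSU
t=13  I4 operands ready
t=14  I4 complete
t=15  R5←I4
t=16  I5 dispatched to LSU
t=17  I5 operands ready; I6 dispatched to ADD
t=18  I5 complete; I6 operands ready
t=19  R4←I5
t=20  I6 complete; I7 dispatched to LSU
t=21  R0←I6; I8 dispatched to MUL
t=22  I7 operands ready; I8 operands ready
t=23  I7 complete
t=24  R1←I7
t=28  I8 complete
t=29  R2←I8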